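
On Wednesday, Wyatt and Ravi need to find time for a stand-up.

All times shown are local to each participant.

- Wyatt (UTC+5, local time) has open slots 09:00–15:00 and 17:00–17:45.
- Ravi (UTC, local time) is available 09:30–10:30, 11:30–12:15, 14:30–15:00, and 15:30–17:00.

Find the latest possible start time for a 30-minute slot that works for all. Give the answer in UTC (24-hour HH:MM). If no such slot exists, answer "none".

Wyatt → UTC: 04:00–10:00, 12:00–12:45.
Ravi → UTC: 09:30–10:30, 11:30–12:15, 14:30–15:00, 15:30–17:00.
Wyatt ∩ Ravi: 09:30–10:00, 12:00–12:15.
Windows ≥ 30 min: 09:30–10:00.
Latest start in the last window 09:30–10:00 is 10:00 − 30 min = 09:30.

09:30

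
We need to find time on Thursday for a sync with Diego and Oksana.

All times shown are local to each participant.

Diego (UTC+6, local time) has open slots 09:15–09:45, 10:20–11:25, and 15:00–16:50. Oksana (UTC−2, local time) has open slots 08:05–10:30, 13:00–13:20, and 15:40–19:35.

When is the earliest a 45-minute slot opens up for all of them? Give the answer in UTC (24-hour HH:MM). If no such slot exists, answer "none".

10:05

Diego → UTC: 03:15–03:45, 04:20–05:25, 09:00–10:50.
Oksana → UTC: 10:05–12:30, 15:00–15:20, 17:40–21:35.
Diego ∩ Oksana: 10:05–10:50.
Windows ≥ 45 min: 10:05–10:50.
Earliest such window starts at 10:05.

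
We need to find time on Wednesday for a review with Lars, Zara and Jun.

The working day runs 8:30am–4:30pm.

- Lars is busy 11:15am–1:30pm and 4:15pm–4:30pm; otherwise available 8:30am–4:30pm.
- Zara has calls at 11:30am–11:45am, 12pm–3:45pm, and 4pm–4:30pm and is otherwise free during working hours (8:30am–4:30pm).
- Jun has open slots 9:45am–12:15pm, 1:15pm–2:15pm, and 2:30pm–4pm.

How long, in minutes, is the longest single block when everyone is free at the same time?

90 minutes

Lars free within 08:30–16:30: 08:30–11:15, 13:30–16:15.
Zara free within 08:30–16:30: 08:30–11:30, 11:45–12:00, 15:45–16:00.
Lars ∩ Zara: 08:30–11:15, 15:45–16:00.
Lars ∩ Zara ∩ Jun: 09:45–11:15, 15:45–16:00.
Common window lengths: 90, 15 min; longest is 90.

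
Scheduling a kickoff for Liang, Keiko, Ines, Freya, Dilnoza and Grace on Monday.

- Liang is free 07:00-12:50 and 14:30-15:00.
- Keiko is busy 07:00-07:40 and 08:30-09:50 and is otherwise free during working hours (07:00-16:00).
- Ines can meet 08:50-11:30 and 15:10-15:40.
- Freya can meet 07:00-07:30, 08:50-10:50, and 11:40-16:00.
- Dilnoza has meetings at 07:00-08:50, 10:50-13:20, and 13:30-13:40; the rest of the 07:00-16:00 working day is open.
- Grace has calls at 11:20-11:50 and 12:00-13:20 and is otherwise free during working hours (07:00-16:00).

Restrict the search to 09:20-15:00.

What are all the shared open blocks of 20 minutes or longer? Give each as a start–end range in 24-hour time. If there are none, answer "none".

Keiko free within 07:00–16:00: 07:40–08:30, 09:50–16:00.
Dilnoza free within 07:00–16:00: 08:50–10:50, 13:20–13:30, 13:40–16:00.
Grace free within 07:00–16:00: 07:00–11:20, 11:50–12:00, 13:20–16:00.
Liang ∩ Keiko: 07:40–08:30, 09:50–12:50, 14:30–15:00.
Liang ∩ Keiko ∩ Ines: 09:50–11:30.
Liang ∩ Keiko ∩ Ines ∩ Freya: 09:50–10:50.
Liang ∩ Keiko ∩ Ines ∩ Freya ∩ Dilnoza: 09:50–10:50.
Liang ∩ Keiko ∩ Ines ∩ Freya ∩ Dilnoza ∩ Grace: 09:50–10:50.
Restricted to 09:20–15:00: 09:50–10:50.
Windows ≥ 20 min: 09:50–10:50.

09:50–10:50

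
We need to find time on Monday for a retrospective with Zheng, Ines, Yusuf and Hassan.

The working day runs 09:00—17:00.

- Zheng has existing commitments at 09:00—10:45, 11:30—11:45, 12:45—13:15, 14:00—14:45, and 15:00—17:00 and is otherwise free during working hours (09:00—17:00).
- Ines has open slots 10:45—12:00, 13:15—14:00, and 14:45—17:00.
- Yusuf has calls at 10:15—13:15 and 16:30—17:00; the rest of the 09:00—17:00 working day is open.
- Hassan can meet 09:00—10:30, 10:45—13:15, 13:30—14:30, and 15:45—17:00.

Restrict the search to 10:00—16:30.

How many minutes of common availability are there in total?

30 minutes

Zheng free within 09:00–17:00: 10:45–11:30, 11:45–12:45, 13:15–14:00, 14:45–15:00.
Yusuf free within 09:00–17:00: 09:00–10:15, 13:15–16:30.
Zheng ∩ Ines: 10:45–11:30, 11:45–12:00, 13:15–14:00, 14:45–15:00.
Zheng ∩ Ines ∩ Yusuf: 13:15–14:00, 14:45–15:00.
Zheng ∩ Ines ∩ Yusuf ∩ Hassan: 13:30–14:00.
Restricted to 10:00–16:30: 13:30–14:00.
Total common minutes: 30.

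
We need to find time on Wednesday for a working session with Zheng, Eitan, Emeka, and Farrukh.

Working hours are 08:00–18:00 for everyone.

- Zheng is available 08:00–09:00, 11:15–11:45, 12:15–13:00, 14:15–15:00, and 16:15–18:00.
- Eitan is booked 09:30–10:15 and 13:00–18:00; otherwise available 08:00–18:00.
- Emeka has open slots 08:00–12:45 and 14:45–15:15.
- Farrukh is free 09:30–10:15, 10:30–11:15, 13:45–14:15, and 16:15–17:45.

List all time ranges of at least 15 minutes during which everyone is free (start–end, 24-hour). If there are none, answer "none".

none

Eitan free within 08:00–18:00: 08:00–09:30, 10:15–13:00.
Zheng ∩ Eitan: 08:00–09:00, 11:15–11:45, 12:15–13:00.
Zheng ∩ Eitan ∩ Emeka: 08:00–09:00, 11:15–11:45, 12:15–12:45.
Zheng ∩ Eitan ∩ Emeka ∩ Farrukh: (none).
Windows ≥ 15 min: (none).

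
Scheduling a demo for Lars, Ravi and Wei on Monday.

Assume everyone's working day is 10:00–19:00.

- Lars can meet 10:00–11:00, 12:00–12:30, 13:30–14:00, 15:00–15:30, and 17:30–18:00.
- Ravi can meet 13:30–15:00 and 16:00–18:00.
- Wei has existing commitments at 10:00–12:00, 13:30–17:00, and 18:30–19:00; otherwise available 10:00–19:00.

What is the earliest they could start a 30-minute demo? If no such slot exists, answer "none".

Wei free within 10:00–19:00: 12:00–13:30, 17:00–18:30.
Lars ∩ Ravi: 13:30–14:00, 17:30–18:00.
Lars ∩ Ravi ∩ Wei: 17:30–18:00.
Windows ≥ 30 min: 17:30–18:00.
Earliest such window starts at 17:30.

17:30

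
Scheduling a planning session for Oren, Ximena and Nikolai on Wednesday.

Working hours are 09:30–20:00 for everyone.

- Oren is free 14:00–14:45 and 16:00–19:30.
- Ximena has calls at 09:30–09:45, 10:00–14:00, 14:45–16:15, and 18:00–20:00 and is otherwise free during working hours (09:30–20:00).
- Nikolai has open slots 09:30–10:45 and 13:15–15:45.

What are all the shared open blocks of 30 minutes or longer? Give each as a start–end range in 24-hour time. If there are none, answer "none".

Ximena free within 09:30–20:00: 09:45–10:00, 14:00–14:45, 16:15–18:00.
Oren ∩ Ximena: 14:00–14:45, 16:15–18:00.
Oren ∩ Ximena ∩ Nikolai: 14:00–14:45.
Windows ≥ 30 min: 14:00–14:45.

14:00–14:45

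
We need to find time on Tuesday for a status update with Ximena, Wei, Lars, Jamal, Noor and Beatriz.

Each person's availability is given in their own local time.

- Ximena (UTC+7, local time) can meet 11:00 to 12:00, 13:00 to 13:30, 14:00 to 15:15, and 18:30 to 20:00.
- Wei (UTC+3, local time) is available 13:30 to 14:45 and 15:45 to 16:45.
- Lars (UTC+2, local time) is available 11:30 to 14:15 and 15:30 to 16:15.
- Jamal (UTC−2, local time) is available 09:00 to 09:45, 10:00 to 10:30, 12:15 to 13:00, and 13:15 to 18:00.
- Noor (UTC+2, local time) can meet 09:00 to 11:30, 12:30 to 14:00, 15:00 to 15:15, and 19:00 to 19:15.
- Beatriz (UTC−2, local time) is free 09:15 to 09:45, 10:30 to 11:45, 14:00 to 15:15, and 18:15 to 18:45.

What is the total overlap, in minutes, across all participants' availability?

Ximena → UTC: 04:00–05:00, 06:00–06:30, 07:00–08:15, 11:30–13:00.
Wei → UTC: 10:30–11:45, 12:45–13:45.
Lars → UTC: 09:30–12:15, 13:30–14:15.
Jamal → UTC: 11:00–11:45, 12:00–12:30, 14:15–15:00, 15:15–20:00.
Noor → UTC: 07:00–09:30, 10:30–12:00, 13:00–13:15, 17:00–17:15.
Beatriz → UTC: 11:15–11:45, 12:30–13:45, 16:00–17:15, 20:15–20:45.
Ximena ∩ Wei: 11:30–11:45, 12:45–13:00.
Ximena ∩ Wei ∩ Lars: 11:30–11:45.
Ximena ∩ Wei ∩ Lars ∩ Jamal: 11:30–11:45.
Ximena ∩ Wei ∩ Lars ∩ Jamal ∩ Noor: 11:30–11:45.
Ximena ∩ Wei ∩ Lars ∩ Jamal ∩ Noor ∩ Beatriz: 11:30–11:45.
Total common minutes: 15.

15 minutes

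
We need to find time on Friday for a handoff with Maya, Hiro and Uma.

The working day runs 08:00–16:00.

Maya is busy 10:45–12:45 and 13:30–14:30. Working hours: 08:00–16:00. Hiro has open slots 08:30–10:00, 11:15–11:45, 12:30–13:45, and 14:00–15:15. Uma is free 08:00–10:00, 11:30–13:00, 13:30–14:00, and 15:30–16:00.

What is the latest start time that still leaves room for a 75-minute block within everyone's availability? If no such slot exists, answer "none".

Maya free within 08:00–16:00: 08:00–10:45, 12:45–13:30, 14:30–16:00.
Maya ∩ Hiro: 08:30–10:00, 12:45–13:30, 14:30–15:15.
Maya ∩ Hiro ∩ Uma: 08:30–10:00, 12:45–13:00.
Windows ≥ 75 min: 08:30–10:00.
Latest start in the last window 08:30–10:00 is 10:00 − 75 min = 08:45.

08:45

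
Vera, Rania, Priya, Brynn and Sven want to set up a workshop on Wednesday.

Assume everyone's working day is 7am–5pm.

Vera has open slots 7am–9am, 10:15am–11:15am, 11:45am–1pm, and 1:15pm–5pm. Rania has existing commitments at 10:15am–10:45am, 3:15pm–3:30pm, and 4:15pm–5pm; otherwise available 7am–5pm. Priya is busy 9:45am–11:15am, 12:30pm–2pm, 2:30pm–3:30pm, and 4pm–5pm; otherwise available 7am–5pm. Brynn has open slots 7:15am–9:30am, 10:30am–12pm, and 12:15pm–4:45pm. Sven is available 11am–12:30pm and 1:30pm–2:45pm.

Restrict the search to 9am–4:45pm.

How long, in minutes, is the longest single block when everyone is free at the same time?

30 minutes

Rania free within 07:00–17:00: 07:00–10:15, 10:45–15:15, 15:30–16:15.
Priya free within 07:00–17:00: 07:00–09:45, 11:15–12:30, 14:00–14:30, 15:30–16:00.
Vera ∩ Rania: 07:00–09:00, 10:45–11:15, 11:45–13:00, 13:15–15:15, 15:30–16:15.
Vera ∩ Rania ∩ Priya: 07:00–09:00, 11:45–12:30, 14:00–14:30, 15:30–16:00.
Vera ∩ Rania ∩ Priya ∩ Brynn: 07:15–09:00, 11:45–12:00, 12:15–12:30, 14:00–14:30, 15:30–16:00.
Vera ∩ Rania ∩ Priya ∩ Brynn ∩ Sven: 11:45–12:00, 12:15–12:30, 14:00–14:30.
Restricted to 09:00–16:45: 11:45–12:00, 12:15–12:30, 14:00–14:30.
Common window lengths: 15, 15, 30 min; longest is 30.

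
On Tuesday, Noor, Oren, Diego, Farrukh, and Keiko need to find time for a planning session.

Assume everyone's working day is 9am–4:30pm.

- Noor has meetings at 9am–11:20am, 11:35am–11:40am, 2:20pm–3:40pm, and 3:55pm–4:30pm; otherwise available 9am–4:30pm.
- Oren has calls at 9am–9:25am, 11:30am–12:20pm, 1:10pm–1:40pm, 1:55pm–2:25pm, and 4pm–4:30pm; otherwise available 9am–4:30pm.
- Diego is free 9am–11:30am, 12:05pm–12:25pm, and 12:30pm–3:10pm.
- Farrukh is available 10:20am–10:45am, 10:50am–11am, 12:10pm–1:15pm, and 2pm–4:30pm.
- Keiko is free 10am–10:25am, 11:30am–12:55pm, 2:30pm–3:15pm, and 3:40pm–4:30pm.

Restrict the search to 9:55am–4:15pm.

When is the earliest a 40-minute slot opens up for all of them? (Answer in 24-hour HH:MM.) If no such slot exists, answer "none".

Noor free within 09:00–16:30: 11:20–11:35, 11:40–14:20, 15:40–15:55.
Oren free within 09:00–16:30: 09:25–11:30, 12:20–13:10, 13:40–13:55, 14:25–16:00.
Noor ∩ Oren: 11:20–11:30, 12:20–13:10, 13:40–13:55, 15:40–15:55.
Noor ∩ Oren ∩ Diego: 11:20–11:30, 12:20–12:25, 12:30–13:10, 13:40–13:55.
Noor ∩ Oren ∩ Diego ∩ Farrukh: 12:20–12:25, 12:30–13:10.
Noor ∩ Oren ∩ Diego ∩ Farrukh ∩ Keiko: 12:20–12:25, 12:30–12:55.
Restricted to 09:55–16:15: 12:20–12:25, 12:30–12:55.
Windows ≥ 40 min: (none).

none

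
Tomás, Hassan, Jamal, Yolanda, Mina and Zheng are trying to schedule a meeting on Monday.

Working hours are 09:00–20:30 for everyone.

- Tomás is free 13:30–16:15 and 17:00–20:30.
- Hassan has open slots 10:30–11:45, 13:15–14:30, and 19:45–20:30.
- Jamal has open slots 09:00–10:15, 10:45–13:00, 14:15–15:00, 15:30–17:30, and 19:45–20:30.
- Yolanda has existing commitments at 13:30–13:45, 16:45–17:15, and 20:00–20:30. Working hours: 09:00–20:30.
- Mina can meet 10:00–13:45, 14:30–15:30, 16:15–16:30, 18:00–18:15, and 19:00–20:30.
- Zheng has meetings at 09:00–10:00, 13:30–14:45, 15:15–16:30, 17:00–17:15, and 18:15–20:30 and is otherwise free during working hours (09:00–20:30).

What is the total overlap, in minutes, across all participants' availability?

Yolanda free within 09:00–20:30: 09:00–13:30, 13:45–16:45, 17:15–20:00.
Zheng free within 09:00–20:30: 10:00–13:30, 14:45–15:15, 16:30–17:00, 17:15–18:15.
Tomás ∩ Hassan: 13:30–14:30, 19:45–20:30.
Tomás ∩ Hassan ∩ Jamal: 14:15–14:30, 19:45–20:30.
Tomás ∩ Hassan ∩ Jamal ∩ Yolanda: 14:15–14:30, 19:45–20:00.
Tomás ∩ Hassan ∩ Jamal ∩ Yolanda ∩ Mina: 19:45–20:00.
Tomás ∩ Hassan ∩ Jamal ∩ Yolanda ∩ Mina ∩ Zheng: (none).
Total common minutes: 0.

0 minutes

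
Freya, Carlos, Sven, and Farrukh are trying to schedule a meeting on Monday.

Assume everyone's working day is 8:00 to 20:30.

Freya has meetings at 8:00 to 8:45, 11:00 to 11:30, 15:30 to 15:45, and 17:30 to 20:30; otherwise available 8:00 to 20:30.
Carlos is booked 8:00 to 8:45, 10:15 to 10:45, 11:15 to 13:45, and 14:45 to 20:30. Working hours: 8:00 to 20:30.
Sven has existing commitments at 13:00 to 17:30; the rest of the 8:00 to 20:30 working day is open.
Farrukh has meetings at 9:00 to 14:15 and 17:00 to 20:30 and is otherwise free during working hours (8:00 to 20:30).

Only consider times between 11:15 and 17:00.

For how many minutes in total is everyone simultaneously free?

0 minutes

Freya free within 08:00–20:30: 08:45–11:00, 11:30–15:30, 15:45–17:30.
Carlos free within 08:00–20:30: 08:45–10:15, 10:45–11:15, 13:45–14:45.
Sven free within 08:00–20:30: 08:00–13:00, 17:30–20:30.
Farrukh free within 08:00–20:30: 08:00–09:00, 14:15–17:00.
Freya ∩ Carlos: 08:45–10:15, 10:45–11:00, 13:45–14:45.
Freya ∩ Carlos ∩ Sven: 08:45–10:15, 10:45–11:00.
Freya ∩ Carlos ∩ Sven ∩ Farrukh: 08:45–09:00.
Restricted to 11:15–17:00: (none).
Total common minutes: 0.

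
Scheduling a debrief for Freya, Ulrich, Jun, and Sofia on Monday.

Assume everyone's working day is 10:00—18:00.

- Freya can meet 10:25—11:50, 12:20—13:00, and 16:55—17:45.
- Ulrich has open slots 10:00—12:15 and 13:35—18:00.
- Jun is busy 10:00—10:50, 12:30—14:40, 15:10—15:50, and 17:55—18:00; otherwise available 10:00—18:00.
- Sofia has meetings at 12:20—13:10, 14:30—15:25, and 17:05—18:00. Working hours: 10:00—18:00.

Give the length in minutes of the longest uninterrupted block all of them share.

Jun free within 10:00–18:00: 10:50–12:30, 14:40–15:10, 15:50–17:55.
Sofia free within 10:00–18:00: 10:00–12:20, 13:10–14:30, 15:25–17:05.
Freya ∩ Ulrich: 10:25–11:50, 16:55–17:45.
Freya ∩ Ulrich ∩ Jun: 10:50–11:50, 16:55–17:45.
Freya ∩ Ulrich ∩ Jun ∩ Sofia: 10:50–11:50, 16:55–17:05.
Common window lengths: 60, 10 min; longest is 60.

60 minutes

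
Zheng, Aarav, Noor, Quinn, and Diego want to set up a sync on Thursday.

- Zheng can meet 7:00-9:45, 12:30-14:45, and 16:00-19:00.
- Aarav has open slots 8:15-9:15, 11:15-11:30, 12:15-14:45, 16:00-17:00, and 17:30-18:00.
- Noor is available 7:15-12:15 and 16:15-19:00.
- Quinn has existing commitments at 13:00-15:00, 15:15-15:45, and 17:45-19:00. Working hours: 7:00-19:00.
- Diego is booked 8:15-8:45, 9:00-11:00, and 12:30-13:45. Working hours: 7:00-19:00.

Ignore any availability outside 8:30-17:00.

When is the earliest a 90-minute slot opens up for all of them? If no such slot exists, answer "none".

none

Quinn free within 07:00–19:00: 07:00–13:00, 15:00–15:15, 15:45–17:45.
Diego free within 07:00–19:00: 07:00–08:15, 08:45–09:00, 11:00–12:30, 13:45–19:00.
Zheng ∩ Aarav: 08:15–09:15, 12:30–14:45, 16:00–17:00, 17:30–18:00.
Zheng ∩ Aarav ∩ Noor: 08:15–09:15, 16:15–17:00, 17:30–18:00.
Zheng ∩ Aarav ∩ Noor ∩ Quinn: 08:15–09:15, 16:15–17:00, 17:30–17:45.
Zheng ∩ Aarav ∩ Noor ∩ Quinn ∩ Diego: 08:45–09:00, 16:15–17:00, 17:30–17:45.
Restricted to 08:30–17:00: 08:45–09:00, 16:15–17:00.
Windows ≥ 90 min: (none).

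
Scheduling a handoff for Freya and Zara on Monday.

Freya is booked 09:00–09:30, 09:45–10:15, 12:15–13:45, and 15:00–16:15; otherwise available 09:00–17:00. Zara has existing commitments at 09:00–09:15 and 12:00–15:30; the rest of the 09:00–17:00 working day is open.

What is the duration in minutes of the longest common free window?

Freya free within 09:00–17:00: 09:30–09:45, 10:15–12:15, 13:45–15:00, 16:15–17:00.
Zara free within 09:00–17:00: 09:15–12:00, 15:30–17:00.
Freya ∩ Zara: 09:30–09:45, 10:15–12:00, 16:15–17:00.
Common window lengths: 15, 105, 45 min; longest is 105.

105 minutes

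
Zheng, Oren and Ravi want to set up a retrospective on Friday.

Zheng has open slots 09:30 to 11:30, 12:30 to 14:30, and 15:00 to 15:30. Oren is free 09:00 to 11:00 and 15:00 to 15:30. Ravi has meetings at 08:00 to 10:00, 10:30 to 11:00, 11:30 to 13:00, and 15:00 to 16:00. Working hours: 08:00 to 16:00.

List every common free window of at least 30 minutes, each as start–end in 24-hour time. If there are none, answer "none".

Ravi free within 08:00–16:00: 10:00–10:30, 11:00–11:30, 13:00–15:00.
Zheng ∩ Oren: 09:30–11:00, 15:00–15:30.
Zheng ∩ Oren ∩ Ravi: 10:00–10:30.
Windows ≥ 30 min: 10:00–10:30.

10:00–10:30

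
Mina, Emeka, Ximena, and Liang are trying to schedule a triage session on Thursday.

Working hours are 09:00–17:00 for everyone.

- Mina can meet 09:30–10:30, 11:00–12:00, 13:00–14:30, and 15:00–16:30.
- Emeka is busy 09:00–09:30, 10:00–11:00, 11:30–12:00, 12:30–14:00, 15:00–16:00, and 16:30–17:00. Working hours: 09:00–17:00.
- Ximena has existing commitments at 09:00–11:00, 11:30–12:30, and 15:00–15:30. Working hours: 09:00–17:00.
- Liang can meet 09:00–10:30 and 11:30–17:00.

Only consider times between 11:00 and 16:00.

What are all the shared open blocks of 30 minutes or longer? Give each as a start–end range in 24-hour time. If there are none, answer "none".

14:00–14:30

Emeka free within 09:00–17:00: 09:30–10:00, 11:00–11:30, 12:00–12:30, 14:00–15:00, 16:00–16:30.
Ximena free within 09:00–17:00: 11:00–11:30, 12:30–15:00, 15:30–17:00.
Mina ∩ Emeka: 09:30–10:00, 11:00–11:30, 14:00–14:30, 16:00–16:30.
Mina ∩ Emeka ∩ Ximena: 11:00–11:30, 14:00–14:30, 16:00–16:30.
Mina ∩ Emeka ∩ Ximena ∩ Liang: 14:00–14:30, 16:00–16:30.
Restricted to 11:00–16:00: 14:00–14:30.
Windows ≥ 30 min: 14:00–14:30.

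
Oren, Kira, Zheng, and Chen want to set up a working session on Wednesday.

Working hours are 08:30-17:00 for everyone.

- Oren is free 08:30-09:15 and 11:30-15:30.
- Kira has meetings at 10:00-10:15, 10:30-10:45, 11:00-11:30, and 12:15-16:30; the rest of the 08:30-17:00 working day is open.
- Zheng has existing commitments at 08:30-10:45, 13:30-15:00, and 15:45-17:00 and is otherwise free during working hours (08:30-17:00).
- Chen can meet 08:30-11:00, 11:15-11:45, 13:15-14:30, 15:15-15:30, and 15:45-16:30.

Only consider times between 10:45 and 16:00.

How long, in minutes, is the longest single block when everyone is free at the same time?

15 minutes

Kira free within 08:30–17:00: 08:30–10:00, 10:15–10:30, 10:45–11:00, 11:30–12:15, 16:30–17:00.
Zheng free within 08:30–17:00: 10:45–13:30, 15:00–15:45.
Oren ∩ Kira: 08:30–09:15, 11:30–12:15.
Oren ∩ Kira ∩ Zheng: 11:30–12:15.
Oren ∩ Kira ∩ Zheng ∩ Chen: 11:30–11:45.
Restricted to 10:45–16:00: 11:30–11:45.
Single common window of 15 minutes.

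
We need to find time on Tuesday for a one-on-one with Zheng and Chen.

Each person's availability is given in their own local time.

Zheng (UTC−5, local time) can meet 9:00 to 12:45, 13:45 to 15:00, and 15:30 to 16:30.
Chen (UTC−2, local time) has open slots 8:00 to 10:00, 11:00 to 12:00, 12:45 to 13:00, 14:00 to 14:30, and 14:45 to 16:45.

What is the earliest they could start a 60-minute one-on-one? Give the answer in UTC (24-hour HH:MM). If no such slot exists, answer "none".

Zheng → UTC: 14:00–17:45, 18:45–20:00, 20:30–21:30.
Chen → UTC: 10:00–12:00, 13:00–14:00, 14:45–15:00, 16:00–16:30, 16:45–18:45.
Zheng ∩ Chen: 14:45–15:00, 16:00–16:30, 16:45–17:45.
Windows ≥ 60 min: 16:45–17:45.
Earliest such window starts at 16:45.

16:45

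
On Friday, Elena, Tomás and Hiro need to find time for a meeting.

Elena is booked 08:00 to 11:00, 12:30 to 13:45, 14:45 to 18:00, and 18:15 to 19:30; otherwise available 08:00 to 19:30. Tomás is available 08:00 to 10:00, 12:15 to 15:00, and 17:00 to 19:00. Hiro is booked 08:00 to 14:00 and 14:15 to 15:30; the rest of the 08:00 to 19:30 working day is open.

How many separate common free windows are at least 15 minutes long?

2

Elena free within 08:00–19:30: 11:00–12:30, 13:45–14:45, 18:00–18:15.
Hiro free within 08:00–19:30: 14:00–14:15, 15:30–19:30.
Elena ∩ Tomás: 12:15–12:30, 13:45–14:45, 18:00–18:15.
Elena ∩ Tomás ∩ Hiro: 14:00–14:15, 18:00–18:15.
Windows ≥ 15 min: 14:00–14:15, 18:00–18:15.
That's 2 windows.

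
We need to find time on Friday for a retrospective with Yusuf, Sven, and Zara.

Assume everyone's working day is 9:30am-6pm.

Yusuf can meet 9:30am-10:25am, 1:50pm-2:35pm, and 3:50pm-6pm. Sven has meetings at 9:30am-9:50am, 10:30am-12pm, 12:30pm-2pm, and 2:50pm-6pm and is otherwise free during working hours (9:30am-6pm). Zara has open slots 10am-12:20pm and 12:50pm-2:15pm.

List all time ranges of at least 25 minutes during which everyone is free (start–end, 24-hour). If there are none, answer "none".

10:00–10:25

Sven free within 09:30–18:00: 09:50–10:30, 12:00–12:30, 14:00–14:50.
Yusuf ∩ Sven: 09:50–10:25, 14:00–14:35.
Yusuf ∩ Sven ∩ Zara: 10:00–10:25, 14:00–14:15.
Windows ≥ 25 min: 10:00–10:25.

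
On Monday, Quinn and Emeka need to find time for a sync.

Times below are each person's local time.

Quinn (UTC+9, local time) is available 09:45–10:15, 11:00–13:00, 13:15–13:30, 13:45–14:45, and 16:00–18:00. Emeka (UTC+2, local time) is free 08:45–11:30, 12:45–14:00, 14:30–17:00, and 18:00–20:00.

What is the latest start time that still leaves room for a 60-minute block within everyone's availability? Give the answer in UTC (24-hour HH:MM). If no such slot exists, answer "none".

08:00

Quinn → UTC: 00:45–01:15, 02:00–04:00, 04:15–04:30, 04:45–05:45, 07:00–09:00.
Emeka → UTC: 06:45–09:30, 10:45–12:00, 12:30–15:00, 16:00–18:00.
Quinn ∩ Emeka: 07:00–09:00.
Windows ≥ 60 min: 07:00–09:00.
Latest start in the last window 07:00–09:00 is 09:00 − 60 min = 08:00.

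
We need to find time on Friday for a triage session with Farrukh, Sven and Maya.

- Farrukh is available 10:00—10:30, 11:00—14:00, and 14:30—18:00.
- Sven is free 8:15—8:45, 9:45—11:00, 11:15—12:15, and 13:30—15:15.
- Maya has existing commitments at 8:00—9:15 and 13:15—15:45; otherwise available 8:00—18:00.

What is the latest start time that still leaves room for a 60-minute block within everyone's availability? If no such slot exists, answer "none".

11:15

Maya free within 08:00–18:00: 09:15–13:15, 15:45–18:00.
Farrukh ∩ Sven: 10:00–10:30, 11:15–12:15, 13:30–14:00, 14:30–15:15.
Farrukh ∩ Sven ∩ Maya: 10:00–10:30, 11:15–12:15.
Windows ≥ 60 min: 11:15–12:15.
Latest start in the last window 11:15–12:15 is 12:15 − 60 min = 11:15.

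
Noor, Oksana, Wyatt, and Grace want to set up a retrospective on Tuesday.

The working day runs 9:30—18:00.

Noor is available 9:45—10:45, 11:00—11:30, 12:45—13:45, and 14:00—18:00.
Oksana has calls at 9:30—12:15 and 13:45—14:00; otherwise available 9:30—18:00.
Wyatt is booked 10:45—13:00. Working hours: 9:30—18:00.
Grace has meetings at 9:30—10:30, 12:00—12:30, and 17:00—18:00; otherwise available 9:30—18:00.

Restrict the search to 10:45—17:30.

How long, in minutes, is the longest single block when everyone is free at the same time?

Oksana free within 09:30–18:00: 12:15–13:45, 14:00–18:00.
Wyatt free within 09:30–18:00: 09:30–10:45, 13:00–18:00.
Grace free within 09:30–18:00: 10:30–12:00, 12:30–17:00.
Noor ∩ Oksana: 12:45–13:45, 14:00–18:00.
Noor ∩ Oksana ∩ Wyatt: 13:00–13:45, 14:00–18:00.
Noor ∩ Oksana ∩ Wyatt ∩ Grace: 13:00–13:45, 14:00–17:00.
Restricted to 10:45–17:30: 13:00–13:45, 14:00–17:00.
Common window lengths: 45, 180 min; longest is 180.

180 minutes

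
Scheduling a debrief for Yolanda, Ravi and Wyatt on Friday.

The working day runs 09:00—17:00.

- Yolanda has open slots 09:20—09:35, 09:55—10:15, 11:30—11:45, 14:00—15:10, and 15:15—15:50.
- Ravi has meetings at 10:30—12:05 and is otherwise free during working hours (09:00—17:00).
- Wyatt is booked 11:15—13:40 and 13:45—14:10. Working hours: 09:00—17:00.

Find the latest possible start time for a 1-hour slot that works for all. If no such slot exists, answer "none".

Ravi free within 09:00–17:00: 09:00–10:30, 12:05–17:00.
Wyatt free within 09:00–17:00: 09:00–11:15, 13:40–13:45, 14:10–17:00.
Yolanda ∩ Ravi: 09:20–09:35, 09:55–10:15, 14:00–15:10, 15:15–15:50.
Yolanda ∩ Ravi ∩ Wyatt: 09:20–09:35, 09:55–10:15, 14:10–15:10, 15:15–15:50.
Windows ≥ 60 min: 14:10–15:10.
Latest start in the last window 14:10–15:10 is 15:10 − 60 min = 14:10.

14:10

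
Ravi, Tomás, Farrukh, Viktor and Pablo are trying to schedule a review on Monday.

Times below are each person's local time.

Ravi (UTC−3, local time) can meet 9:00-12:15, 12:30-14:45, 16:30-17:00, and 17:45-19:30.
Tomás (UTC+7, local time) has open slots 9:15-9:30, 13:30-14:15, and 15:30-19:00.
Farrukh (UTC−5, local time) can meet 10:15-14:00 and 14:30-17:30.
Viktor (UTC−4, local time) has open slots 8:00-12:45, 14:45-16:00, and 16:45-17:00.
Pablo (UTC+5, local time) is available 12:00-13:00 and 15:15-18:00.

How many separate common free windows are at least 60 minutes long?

0

Ravi → UTC: 12:00–15:15, 15:30–17:45, 19:30–20:00, 20:45–22:30.
Tomás → UTC: 02:15–02:30, 06:30–07:15, 08:30–12:00.
Farrukh → UTC: 15:15–19:00, 19:30–22:30.
Viktor → UTC: 12:00–16:45, 18:45–20:00, 20:45–21:00.
Pablo → UTC: 07:00–08:00, 10:15–13:00.
Ravi ∩ Tomás: (none).
Ravi ∩ Tomás ∩ Farrukh: (none).
Ravi ∩ Tomás ∩ Farrukh ∩ Viktor: (none).
Ravi ∩ Tomás ∩ Farrukh ∩ Viktor ∩ Pablo: (none).
Windows ≥ 60 min: (none).
That's 0 windows.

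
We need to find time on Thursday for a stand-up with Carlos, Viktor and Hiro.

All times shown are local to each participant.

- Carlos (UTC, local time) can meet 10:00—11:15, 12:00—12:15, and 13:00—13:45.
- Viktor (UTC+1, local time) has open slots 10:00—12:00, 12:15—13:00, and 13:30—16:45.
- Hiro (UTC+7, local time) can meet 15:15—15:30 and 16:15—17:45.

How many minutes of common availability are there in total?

Carlos → UTC: 10:00–11:15, 12:00–12:15, 13:00–13:45.
Viktor → UTC: 09:00–11:00, 11:15–12:00, 12:30–15:45.
Hiro → UTC: 08:15–08:30, 09:15–10:45.
Carlos ∩ Viktor: 10:00–11:00, 13:00–13:45.
Carlos ∩ Viktor ∩ Hiro: 10:00–10:45.
Total common minutes: 45.

45 minutes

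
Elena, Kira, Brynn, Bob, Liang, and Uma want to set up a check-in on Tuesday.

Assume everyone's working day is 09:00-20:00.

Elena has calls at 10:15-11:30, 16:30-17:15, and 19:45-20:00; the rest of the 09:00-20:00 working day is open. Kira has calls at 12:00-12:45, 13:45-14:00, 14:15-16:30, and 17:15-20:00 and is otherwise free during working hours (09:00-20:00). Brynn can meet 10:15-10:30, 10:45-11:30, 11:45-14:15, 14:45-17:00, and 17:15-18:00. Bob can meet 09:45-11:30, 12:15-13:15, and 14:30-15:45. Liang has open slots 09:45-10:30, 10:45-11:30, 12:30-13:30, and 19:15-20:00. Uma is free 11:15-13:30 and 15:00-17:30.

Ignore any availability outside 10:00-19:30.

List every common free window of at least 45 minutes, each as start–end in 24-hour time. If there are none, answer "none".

none

Elena free within 09:00–20:00: 09:00–10:15, 11:30–16:30, 17:15–19:45.
Kira free within 09:00–20:00: 09:00–12:00, 12:45–13:45, 14:00–14:15, 16:30–17:15.
Elena ∩ Kira: 09:00–10:15, 11:30–12:00, 12:45–13:45, 14:00–14:15.
Elena ∩ Kira ∩ Brynn: 11:45–12:00, 12:45–13:45, 14:00–14:15.
Elena ∩ Kira ∩ Brynn ∩ Bob: 12:45–13:15.
Elena ∩ Kira ∩ Brynn ∩ Bob ∩ Liang: 12:45–13:15.
Elena ∩ Kira ∩ Brynn ∩ Bob ∩ Liang ∩ Uma: 12:45–13:15.
Restricted to 10:00–19:30: 12:45–13:15.
Windows ≥ 45 min: (none).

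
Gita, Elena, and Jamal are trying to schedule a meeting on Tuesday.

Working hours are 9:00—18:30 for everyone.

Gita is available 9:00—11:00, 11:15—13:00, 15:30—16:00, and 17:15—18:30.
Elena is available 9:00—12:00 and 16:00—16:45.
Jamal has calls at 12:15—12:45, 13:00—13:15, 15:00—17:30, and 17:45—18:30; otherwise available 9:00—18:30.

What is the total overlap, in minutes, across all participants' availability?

Jamal free within 09:00–18:30: 09:00–12:15, 12:45–13:00, 13:15–15:00, 17:30–17:45.
Gita ∩ Elena: 09:00–11:00, 11:15–12:00.
Gita ∩ Elena ∩ Jamal: 09:00–11:00, 11:15–12:00.
Total common minutes: 120 + 45 = 165.

165 minutes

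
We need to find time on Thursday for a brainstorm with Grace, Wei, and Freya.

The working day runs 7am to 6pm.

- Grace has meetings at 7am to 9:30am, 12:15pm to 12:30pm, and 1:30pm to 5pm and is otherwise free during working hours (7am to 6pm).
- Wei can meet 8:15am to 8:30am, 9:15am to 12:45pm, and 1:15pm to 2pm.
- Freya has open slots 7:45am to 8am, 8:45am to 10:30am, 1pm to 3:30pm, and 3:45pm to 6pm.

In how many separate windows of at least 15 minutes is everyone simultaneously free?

2

Grace free within 07:00–18:00: 09:30–12:15, 12:30–13:30, 17:00–18:00.
Grace ∩ Wei: 09:30–12:15, 12:30–12:45, 13:15–13:30.
Grace ∩ Wei ∩ Freya: 09:30–10:30, 13:15–13:30.
Windows ≥ 15 min: 09:30–10:30, 13:15–13:30.
That's 2 windows.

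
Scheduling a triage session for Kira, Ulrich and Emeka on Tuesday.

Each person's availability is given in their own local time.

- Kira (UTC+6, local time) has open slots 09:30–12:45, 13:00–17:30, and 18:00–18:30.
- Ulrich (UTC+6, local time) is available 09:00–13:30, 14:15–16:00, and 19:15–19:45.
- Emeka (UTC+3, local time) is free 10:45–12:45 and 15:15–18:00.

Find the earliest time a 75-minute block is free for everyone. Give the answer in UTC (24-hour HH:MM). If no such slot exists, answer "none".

Kira → UTC: 03:30–06:45, 07:00–11:30, 12:00–12:30.
Ulrich → UTC: 03:00–07:30, 08:15–10:00, 13:15–13:45.
Emeka → UTC: 07:45–09:45, 12:15–15:00.
Kira ∩ Ulrich: 03:30–06:45, 07:00–07:30, 08:15–10:00.
Kira ∩ Ulrich ∩ Emeka: 08:15–09:45.
Windows ≥ 75 min: 08:15–09:45.
Earliest such window starts at 08:15.

08:15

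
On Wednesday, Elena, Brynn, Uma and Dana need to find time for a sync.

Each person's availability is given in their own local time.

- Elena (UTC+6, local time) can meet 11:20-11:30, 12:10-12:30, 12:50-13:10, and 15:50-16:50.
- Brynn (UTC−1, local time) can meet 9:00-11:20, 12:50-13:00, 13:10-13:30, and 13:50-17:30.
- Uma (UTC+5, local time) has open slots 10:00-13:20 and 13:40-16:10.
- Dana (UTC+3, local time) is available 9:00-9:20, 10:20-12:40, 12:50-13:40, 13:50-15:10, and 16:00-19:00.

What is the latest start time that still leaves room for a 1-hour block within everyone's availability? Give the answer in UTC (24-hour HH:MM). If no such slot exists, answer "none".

none

Elena → UTC: 05:20–05:30, 06:10–06:30, 06:50–07:10, 09:50–10:50.
Brynn → UTC: 10:00–12:20, 13:50–14:00, 14:10–14:30, 14:50–18:30.
Uma → UTC: 05:00–08:20, 08:40–11:10.
Dana → UTC: 06:00–06:20, 07:20–09:40, 09:50–10:40, 10:50–12:10, 13:00–16:00.
Elena ∩ Brynn: 10:00–10:50.
Elena ∩ Brynn ∩ Uma: 10:00–10:50.
Elena ∩ Brynn ∩ Uma ∩ Dana: 10:00–10:40.
Windows ≥ 60 min: (none).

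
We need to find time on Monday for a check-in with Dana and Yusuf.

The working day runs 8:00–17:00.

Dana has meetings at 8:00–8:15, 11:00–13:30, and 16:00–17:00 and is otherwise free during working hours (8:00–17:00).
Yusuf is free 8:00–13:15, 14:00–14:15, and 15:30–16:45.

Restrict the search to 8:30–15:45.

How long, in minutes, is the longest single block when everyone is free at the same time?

150 minutes

Dana free within 08:00–17:00: 08:15–11:00, 13:30–16:00.
Dana ∩ Yusuf: 08:15–11:00, 14:00–14:15, 15:30–16:00.
Restricted to 08:30–15:45: 08:30–11:00, 14:00–14:15, 15:30–15:45.
Common window lengths: 150, 15, 15 min; longest is 150.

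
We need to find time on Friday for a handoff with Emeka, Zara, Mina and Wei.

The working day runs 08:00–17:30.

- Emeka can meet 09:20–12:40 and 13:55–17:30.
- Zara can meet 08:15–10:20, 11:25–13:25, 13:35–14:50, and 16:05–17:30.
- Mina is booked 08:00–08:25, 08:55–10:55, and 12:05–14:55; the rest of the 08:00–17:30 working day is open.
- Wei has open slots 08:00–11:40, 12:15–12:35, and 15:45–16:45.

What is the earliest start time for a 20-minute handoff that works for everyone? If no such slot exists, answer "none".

Mina free within 08:00–17:30: 08:25–08:55, 10:55–12:05, 14:55–17:30.
Emeka ∩ Zara: 09:20–10:20, 11:25–12:40, 13:55–14:50, 16:05–17:30.
Emeka ∩ Zara ∩ Mina: 11:25–12:05, 16:05–17:30.
Emeka ∩ Zara ∩ Mina ∩ Wei: 11:25–11:40, 16:05–16:45.
Windows ≥ 20 min: 16:05–16:45.
Earliest such window starts at 16:05.

16:05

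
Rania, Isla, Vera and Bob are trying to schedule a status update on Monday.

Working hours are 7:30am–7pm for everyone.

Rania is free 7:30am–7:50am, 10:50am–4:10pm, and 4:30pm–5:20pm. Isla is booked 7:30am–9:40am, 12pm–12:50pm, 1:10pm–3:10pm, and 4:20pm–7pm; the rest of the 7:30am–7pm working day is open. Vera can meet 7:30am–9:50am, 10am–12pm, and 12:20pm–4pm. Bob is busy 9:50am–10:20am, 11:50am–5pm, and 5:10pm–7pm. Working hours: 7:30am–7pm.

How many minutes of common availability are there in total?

60 minutes

Isla free within 07:30–19:00: 09:40–12:00, 12:50–13:10, 15:10–16:20.
Bob free within 07:30–19:00: 07:30–09:50, 10:20–11:50, 17:00–17:10.
Rania ∩ Isla: 10:50–12:00, 12:50–13:10, 15:10–16:10.
Rania ∩ Isla ∩ Vera: 10:50–12:00, 12:50–13:10, 15:10–16:00.
Rania ∩ Isla ∩ Vera ∩ Bob: 10:50–11:50.
Total common minutes: 60.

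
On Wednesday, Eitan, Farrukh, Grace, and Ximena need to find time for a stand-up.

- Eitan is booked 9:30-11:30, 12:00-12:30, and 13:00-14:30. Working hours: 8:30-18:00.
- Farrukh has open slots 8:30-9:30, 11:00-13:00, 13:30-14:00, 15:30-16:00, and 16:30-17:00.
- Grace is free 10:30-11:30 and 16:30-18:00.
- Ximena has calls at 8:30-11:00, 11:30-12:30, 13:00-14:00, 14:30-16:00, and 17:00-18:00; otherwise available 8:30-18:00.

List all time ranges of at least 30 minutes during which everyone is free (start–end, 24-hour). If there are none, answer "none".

16:30–17:00

Eitan free within 08:30–18:00: 08:30–09:30, 11:30–12:00, 12:30–13:00, 14:30–18:00.
Ximena free within 08:30–18:00: 11:00–11:30, 12:30–13:00, 14:00–14:30, 16:00–17:00.
Eitan ∩ Farrukh: 08:30–09:30, 11:30–12:00, 12:30–13:00, 15:30–16:00, 16:30–17:00.
Eitan ∩ Farrukh ∩ Grace: 16:30–17:00.
Eitan ∩ Farrukh ∩ Grace ∩ Ximena: 16:30–17:00.
Windows ≥ 30 min: 16:30–17:00.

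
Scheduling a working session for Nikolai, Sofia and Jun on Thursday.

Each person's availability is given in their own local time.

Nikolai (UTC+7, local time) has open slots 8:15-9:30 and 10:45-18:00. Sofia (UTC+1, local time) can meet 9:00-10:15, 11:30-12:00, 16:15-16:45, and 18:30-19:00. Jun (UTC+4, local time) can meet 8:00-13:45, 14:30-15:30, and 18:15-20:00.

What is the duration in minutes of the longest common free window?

Nikolai → UTC: 01:15–02:30, 03:45–11:00.
Sofia → UTC: 08:00–09:15, 10:30–11:00, 15:15–15:45, 17:30–18:00.
Jun → UTC: 04:00–09:45, 10:30–11:30, 14:15–16:00.
Nikolai ∩ Sofia: 08:00–09:15, 10:30–11:00.
Nikolai ∩ Sofia ∩ Jun: 08:00–09:15, 10:30–11:00.
Common window lengths: 75, 30 min; longest is 75.

75 minutes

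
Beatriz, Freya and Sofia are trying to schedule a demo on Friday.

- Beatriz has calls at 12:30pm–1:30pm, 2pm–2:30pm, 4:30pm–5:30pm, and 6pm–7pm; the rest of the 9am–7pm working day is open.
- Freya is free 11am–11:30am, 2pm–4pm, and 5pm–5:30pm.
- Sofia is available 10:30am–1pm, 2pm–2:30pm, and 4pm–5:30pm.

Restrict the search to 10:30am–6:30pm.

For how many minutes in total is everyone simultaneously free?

Beatriz free within 09:00–19:00: 09:00–12:30, 13:30–14:00, 14:30–16:30, 17:30–18:00.
Beatriz ∩ Freya: 11:00–11:30, 14:30–16:00.
Beatriz ∩ Freya ∩ Sofia: 11:00–11:30.
Restricted to 10:30–18:30: 11:00–11:30.
Total common minutes: 30.

30 minutes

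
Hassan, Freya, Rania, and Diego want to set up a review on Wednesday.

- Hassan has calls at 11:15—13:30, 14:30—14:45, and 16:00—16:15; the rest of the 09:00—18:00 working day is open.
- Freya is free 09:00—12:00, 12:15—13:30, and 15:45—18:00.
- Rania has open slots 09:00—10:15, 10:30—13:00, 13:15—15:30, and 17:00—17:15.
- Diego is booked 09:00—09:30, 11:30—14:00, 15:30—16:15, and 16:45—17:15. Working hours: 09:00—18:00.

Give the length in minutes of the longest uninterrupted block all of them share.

45 minutes

Hassan free within 09:00–18:00: 09:00–11:15, 13:30–14:30, 14:45–16:00, 16:15–18:00.
Diego free within 09:00–18:00: 09:30–11:30, 14:00–15:30, 16:15–16:45, 17:15–18:00.
Hassan ∩ Freya: 09:00–11:15, 15:45–16:00, 16:15–18:00.
Hassan ∩ Freya ∩ Rania: 09:00–10:15, 10:30–11:15, 17:00–17:15.
Hassan ∩ Freya ∩ Rania ∩ Diego: 09:30–10:15, 10:30–11:15.
Common window lengths: 45, 45 min; longest is 45.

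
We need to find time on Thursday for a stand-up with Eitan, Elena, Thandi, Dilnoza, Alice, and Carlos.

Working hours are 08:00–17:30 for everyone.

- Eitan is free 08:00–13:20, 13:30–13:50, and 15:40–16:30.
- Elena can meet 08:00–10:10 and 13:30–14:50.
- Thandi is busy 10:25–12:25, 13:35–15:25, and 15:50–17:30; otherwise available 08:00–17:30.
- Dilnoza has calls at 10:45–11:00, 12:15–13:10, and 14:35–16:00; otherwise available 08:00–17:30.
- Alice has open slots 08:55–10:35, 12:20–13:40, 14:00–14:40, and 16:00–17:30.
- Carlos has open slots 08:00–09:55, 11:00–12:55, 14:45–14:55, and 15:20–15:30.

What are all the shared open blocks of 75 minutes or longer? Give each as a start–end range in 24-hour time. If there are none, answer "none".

none

Thandi free within 08:00–17:30: 08:00–10:25, 12:25–13:35, 15:25–15:50.
Dilnoza free within 08:00–17:30: 08:00–10:45, 11:00–12:15, 13:10–14:35, 16:00–17:30.
Eitan ∩ Elena: 08:00–10:10, 13:30–13:50.
Eitan ∩ Elena ∩ Thandi: 08:00–10:10, 13:30–13:35.
Eitan ∩ Elena ∩ Thandi ∩ Dilnoza: 08:00–10:10, 13:30–13:35.
Eitan ∩ Elena ∩ Thandi ∩ Dilnoza ∩ Alice: 08:55–10:10, 13:30–13:35.
Eitan ∩ Elena ∩ Thandi ∩ Dilnoza ∩ Alice ∩ Carlos: 08:55–09:55.
Windows ≥ 75 min: (none).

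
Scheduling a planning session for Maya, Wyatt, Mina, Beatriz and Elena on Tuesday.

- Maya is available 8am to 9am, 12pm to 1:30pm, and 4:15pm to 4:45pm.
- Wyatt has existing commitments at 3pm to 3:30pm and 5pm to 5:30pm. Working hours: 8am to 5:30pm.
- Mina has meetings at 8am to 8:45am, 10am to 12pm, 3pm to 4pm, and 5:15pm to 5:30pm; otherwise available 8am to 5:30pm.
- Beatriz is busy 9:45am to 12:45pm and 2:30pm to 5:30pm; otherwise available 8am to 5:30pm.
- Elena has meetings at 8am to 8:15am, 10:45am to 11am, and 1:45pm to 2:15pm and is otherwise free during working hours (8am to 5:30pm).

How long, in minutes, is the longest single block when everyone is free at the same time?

45 minutes

Wyatt free within 08:00–17:30: 08:00–15:00, 15:30–17:00.
Mina free within 08:00–17:30: 08:45–10:00, 12:00–15:00, 16:00–17:15.
Beatriz free within 08:00–17:30: 08:00–09:45, 12:45–14:30.
Elena free within 08:00–17:30: 08:15–10:45, 11:00–13:45, 14:15–17:30.
Maya ∩ Wyatt: 08:00–09:00, 12:00–13:30, 16:15–16:45.
Maya ∩ Wyatt ∩ Mina: 08:45–09:00, 12:00–13:30, 16:15–16:45.
Maya ∩ Wyatt ∩ Mina ∩ Beatriz: 08:45–09:00, 12:45–13:30.
Maya ∩ Wyatt ∩ Mina ∩ Beatriz ∩ Elena: 08:45–09:00, 12:45–13:30.
Common window lengths: 15, 45 min; longest is 45.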